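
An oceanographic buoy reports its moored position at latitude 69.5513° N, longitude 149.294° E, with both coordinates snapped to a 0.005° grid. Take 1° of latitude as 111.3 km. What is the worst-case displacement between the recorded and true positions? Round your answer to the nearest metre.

With a 0.005° grid the true value lies within half a step, ±0.005°/2 = ±0.0025°, of the stored one.
N–S: 0.0025° × 111300 m/° = 278.25 m.
East–west component at 69.5513°: 0.0025° × 111300 × cos 69.5513° ≈ 0.0025 × 38884.7 ≈ 97.2118 m.
The two errors are perpendicular, so the maximum displacement is √(278.25² + 97.2118²) ≈ 294.743 m.

295 metres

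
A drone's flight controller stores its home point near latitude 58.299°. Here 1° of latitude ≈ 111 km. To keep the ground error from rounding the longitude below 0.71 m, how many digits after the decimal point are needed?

At 58.299° one degree of longitude covers 111000 × cos 58.299° ≈ 111000 × 0.5255 ≈ 58329 m.
N decimal places → at most half a unit in the last place, 0.5 × 10⁻ᴺ° = 58329/2 × 10⁻ᴺ m.
Need 0.5 × 58329 × 10⁻ᴺ ≤ 0.71 → 10⁻ᴺ ≤ 2.434e-05, so N ≥ 4.61.
N = 4 would give 2.92 m (too coarse); N = 5 gives 0.292 m ≤ 0.71 m.

5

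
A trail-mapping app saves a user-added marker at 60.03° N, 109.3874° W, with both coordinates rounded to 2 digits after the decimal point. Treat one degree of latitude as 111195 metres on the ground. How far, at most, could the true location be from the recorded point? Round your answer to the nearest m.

621 m

Rounding to 2 decimal places leaves each coordinate within ±0.005° of the true value.
Latitude error → 0.005 × 111195 = 555.975 m along the meridian.
E–W at 60.03°: 0.005° × 111195 × cos 60.03° = 0.005 × 111195 × 0.4995 ≈ 277.735 m.
Combining orthogonally: (555.975² + 277.735²)^½ ≈ 621.486 m.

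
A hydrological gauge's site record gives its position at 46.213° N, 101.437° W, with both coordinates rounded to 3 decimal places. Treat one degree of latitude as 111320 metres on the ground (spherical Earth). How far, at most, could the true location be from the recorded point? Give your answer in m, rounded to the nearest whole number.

68 m

Rounding to 3 decimal places leaves each coordinate within ±0.0005° of the true value.
Latitude error → 0.0005 × 111320 = 55.66 m along the meridian.
E–W at 46.213°: 0.0005° × 111320 × cos 46.213° = 0.0005 × 111320 × 0.6920 ≈ 38.5156 m.
Combining orthogonally: (55.66² + 38.5156²)^½ ≈ 67.6867 m.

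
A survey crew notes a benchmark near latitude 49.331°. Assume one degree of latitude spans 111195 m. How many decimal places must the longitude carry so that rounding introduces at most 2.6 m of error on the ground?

5 decimal places

At 49.331° one degree of longitude covers 111195 × cos 49.331° ≈ 111195 × 0.6517 ≈ 72464.5 m.
With N decimal places the half-ulp bound is 0.5·10⁻ᴺ°, or 0.5·10⁻ᴺ × 72464.5 m on the ground.
Setting 36232.2 × 10⁻ᴺ ≤ 2.6 gives 10ᴺ ≥ 1.394e+04, i.e. N ≥ 4.14.
So 5 decimal places suffice (0.362 m); 4 would allow up to 3.62 m.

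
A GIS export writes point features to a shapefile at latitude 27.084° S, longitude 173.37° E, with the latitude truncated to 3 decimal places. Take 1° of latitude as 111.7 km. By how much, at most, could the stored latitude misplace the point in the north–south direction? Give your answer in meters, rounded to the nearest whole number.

112 meters

Truncating at 3 decimal places can drop up to a full unit in the last place, so the latitude may be off by as much as 0.001°.
Along the meridian that is 0.001° × 111700 m/° = 111.7 m.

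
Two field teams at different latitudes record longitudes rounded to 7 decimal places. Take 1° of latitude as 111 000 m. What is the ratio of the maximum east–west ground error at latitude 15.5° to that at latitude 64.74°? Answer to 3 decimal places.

Rounding to 7 decimal places leaves the longitude within ±5e-08° of the true value.
Error at 15.5° = 5e-08° × 111000 × cos 15.5° ≈ 0.00555 × 0.9636 = 0.0053481 m.
Error at 64.74° = 5e-08° × 111000 × cos 64.74° ≈ 0.00555 × 0.4267 = 0.0023683 m.
The ratio reduces to cos 15.5° / cos 64.74° = 0.9636/0.4267 ≈ 2.2582.

2.258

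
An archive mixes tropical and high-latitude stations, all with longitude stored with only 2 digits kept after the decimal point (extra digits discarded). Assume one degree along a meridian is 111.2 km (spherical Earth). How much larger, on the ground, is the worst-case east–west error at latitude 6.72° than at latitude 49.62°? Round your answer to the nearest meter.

384 meters

Truncating at 2 decimal places can drop up to a full unit in the last place, so the longitude may be off by as much as 0.01°.
At 6.72°: 0.01° × 111200 × cos 6.72° = 0.01 × 111200 × 0.9931 ≈ 1104.4 m.
At 49.62°: 0.01° × 111200 × cos 49.62° = 0.01 × 111200 × 0.6479 ≈ 720.41 m.
Difference: 1104.4 − 720.41 = 383.95 m.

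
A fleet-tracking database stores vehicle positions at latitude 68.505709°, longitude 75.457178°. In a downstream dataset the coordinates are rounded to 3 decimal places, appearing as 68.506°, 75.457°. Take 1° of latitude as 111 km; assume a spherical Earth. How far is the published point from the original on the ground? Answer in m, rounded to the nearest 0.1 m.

Δlat = 68.505709 − 68.506 = -0.000291°; Δlon = 75.457178 − 75.457 = +0.000178°.
North–south shift: -0.000291 × 111000 = -32.301 m.
E–W at 68.506°: 0.000178° × 111000 × cos 68.506° = 0.000178 × 111000 × 0.3664 ≈ 7.23941 m.
Combined displacement = (32.301² + 7.23941²)^½ ≈ 33.1023 m.

33.1 m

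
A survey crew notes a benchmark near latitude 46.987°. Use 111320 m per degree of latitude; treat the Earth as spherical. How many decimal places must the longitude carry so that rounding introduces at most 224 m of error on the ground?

3 decimal places

At 46.987° one degree of longitude covers 111320 × cos 46.987° ≈ 111320 × 0.6822 ≈ 75938.5 m.
With N decimal places the half-ulp bound is 0.5·10⁻ᴺ°, or 0.5·10⁻ᴺ × 75938.5 m on the ground.
Setting 37969.3 × 10⁻ᴺ ≤ 224 gives 10ᴺ ≥ 169.5, i.e. N ≥ 2.23.
So 3 decimal places suffice (38 m); 2 would allow up to 380 m.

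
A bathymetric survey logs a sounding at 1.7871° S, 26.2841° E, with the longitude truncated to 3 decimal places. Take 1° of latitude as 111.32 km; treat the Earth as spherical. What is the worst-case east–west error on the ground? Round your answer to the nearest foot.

Truncating at 3 decimal places can drop up to a full unit in the last place, so the longitude may be off by as much as 0.001°.
At latitude 1.7871° a degree of longitude spans 111320 m × cos 1.7871° = 111320 × 0.9995 ≈ 111266 m.
Maximum E–W displacement: 0.001 × 111266 = 111.266 m.
In feet: 111.266 m ÷ 0.3048 ≈ 365.05 ft.

365 feet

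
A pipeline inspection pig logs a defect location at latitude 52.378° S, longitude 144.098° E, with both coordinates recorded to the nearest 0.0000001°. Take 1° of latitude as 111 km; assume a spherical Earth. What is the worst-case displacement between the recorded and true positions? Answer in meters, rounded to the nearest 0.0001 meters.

0.0065 meters

Rounding to 7 decimal places leaves each coordinate within ±5e-08° of the true value.
North–south component: 5e-08° × 111000 = 0.00555 m.
East–west component at 52.378°: 5e-08° × 111000 × cos 52.378° ≈ 5e-08 × 67759.9 ≈ 0.00338799 m.
The two errors are perpendicular, so the maximum displacement is √(0.00555² + 0.00338799²) ≈ 0.00650238 m.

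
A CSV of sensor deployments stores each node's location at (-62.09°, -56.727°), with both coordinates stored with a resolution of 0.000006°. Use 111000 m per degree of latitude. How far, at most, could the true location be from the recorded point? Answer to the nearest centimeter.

37 centimeters

With a 0.000006° grid the true value lies within half a step, ±0.000006°/2 = ±3e-06°, of the stored one.
North–south component: 3e-06° × 111000 = 0.333 m.
East–west component at 62.09°: 3e-06° × 111000 × cos 62.09° ≈ 3e-06 × 51957.3 ≈ 0.155872 m.
The two errors are perpendicular, so the maximum displacement is √(0.333² + 0.155872²) ≈ 0.367675 m.
That is 0.367675 m = 36.768 cm.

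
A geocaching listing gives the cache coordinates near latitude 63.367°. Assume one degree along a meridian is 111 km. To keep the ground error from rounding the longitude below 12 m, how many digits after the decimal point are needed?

4 decimal places

At 63.367° one degree of longitude covers 111000 × cos 63.367° ≈ 111000 × 0.4483 ≈ 49758.4 m.
N decimal places → at most half a unit in the last place, 0.5 × 10⁻ᴺ° = 49758.4/2 × 10⁻ᴺ m.
Need 0.5 × 49758.4 × 10⁻ᴺ ≤ 12 → 10⁻ᴺ ≤ 4.823e-04, so N ≥ 3.32.
N = 3 would give 24.9 m (too coarse); N = 4 gives 2.49 m ≤ 12 m.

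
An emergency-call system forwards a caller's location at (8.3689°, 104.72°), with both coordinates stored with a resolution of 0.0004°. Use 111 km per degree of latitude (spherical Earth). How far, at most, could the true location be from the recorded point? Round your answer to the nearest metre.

With a 0.0004° grid the true value lies within half a step, ±0.0004°/2 = ±0.0002°, of the stored one.
North–south component: 0.0002° × 111000 = 22.2 m.
Longitude error → 0.0002 × 111000 × cos 8.3689° = 0.0002 × 111000 × 0.9894 ≈ 21.9636 m.
Worst case both components are at the extreme and orthogonal: √(22.2² + 21.9636²) ≈ 31.2288 m.

31 metres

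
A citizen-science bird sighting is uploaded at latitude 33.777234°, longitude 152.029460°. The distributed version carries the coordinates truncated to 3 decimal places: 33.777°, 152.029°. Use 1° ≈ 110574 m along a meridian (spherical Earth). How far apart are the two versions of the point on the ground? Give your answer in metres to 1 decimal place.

The latitude changed by +0.000234° and the longitude by +0.000460°.
N–S: 0.000234° × 110574 m/° = 25.8743 m.
East–west at this latitude: 0.000460° × 110574 × cos 33.777° ≈ 0.000460 × 91910 = 42.2786 m.
Distance: √(25.8743² + 42.2786²) ≈ 49.5677 m.

49.6 metres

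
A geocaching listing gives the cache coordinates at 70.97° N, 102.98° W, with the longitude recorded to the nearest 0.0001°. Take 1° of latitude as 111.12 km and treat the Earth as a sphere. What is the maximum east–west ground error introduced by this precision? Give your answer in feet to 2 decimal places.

5.94 feet

Rounding to 4 decimal places leaves the longitude within ±5e-05° of the true value.
Parallels shrink by cos φ, so at 70.97° a degree of longitude is 111120 × 0.3261 ≈ 36232.1 m.
So at most 5e-05° × 36232.1 ≈ 1.81161 m east–west.
Converting: 1.81161 m × 3.2808 ft/m ≈ 5.9436 ft.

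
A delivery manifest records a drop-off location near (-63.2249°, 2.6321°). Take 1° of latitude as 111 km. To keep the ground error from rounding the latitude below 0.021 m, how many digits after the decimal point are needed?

One degree of latitude covers 111000 m.
Rounding to N decimal places gives at most 0.5 × 10⁻ᴺ degrees of error, i.e. 0.5 × 10⁻ᴺ × 111000 m.
Setting 55500 × 10⁻ᴺ ≤ 0.021 gives 10ᴺ ≥ 2.643e+06, i.e. N ≥ 6.42.
N = 6 would give 0.0555 m (too coarse); N = 7 gives 0.00555 m ≤ 0.021 m.

7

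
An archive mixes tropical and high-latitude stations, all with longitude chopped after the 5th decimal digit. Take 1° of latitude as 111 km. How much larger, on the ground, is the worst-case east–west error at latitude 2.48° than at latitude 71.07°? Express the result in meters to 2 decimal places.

0.75 meters

Truncating at 5 decimal places can drop up to a full unit in the last place, so the longitude may be off by as much as 1e-05°.
Error at 2.48° = 1e-05° × 111000 × cos 2.48° ≈ 1.11 × 0.9991 = 1.109 m.
Error at 71.07° = 1e-05° × 111000 × cos 71.07° ≈ 1.11 × 0.3244 = 0.3601 m.
Difference: 1.109 − 0.3601 = 0.74886 m.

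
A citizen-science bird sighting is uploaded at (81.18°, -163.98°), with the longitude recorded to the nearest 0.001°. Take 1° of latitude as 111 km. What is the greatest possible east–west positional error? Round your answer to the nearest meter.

Rounding to 3 decimal places leaves the longitude within ±0.0005° of the true value.
At latitude 81.18° a degree of longitude spans 111000 m × cos 81.18° = 111000 × 0.1533 ≈ 17019.7 m.
Maximum E–W displacement: 0.0005 × 17019.7 = 8.50986 m.

9 meters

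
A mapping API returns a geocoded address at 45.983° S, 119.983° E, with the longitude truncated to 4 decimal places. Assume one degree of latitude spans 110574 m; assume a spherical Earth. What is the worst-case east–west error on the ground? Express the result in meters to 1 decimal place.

7.7 meters

Truncating at 4 decimal places can drop up to a full unit in the last place, so the longitude may be off by as much as 0.0001°.
Parallels shrink by cos φ, so at 45.983° a degree of longitude is 110574 × 0.6949 ≈ 76834.8 m.
East–west error: 0.0001° × 76834.8 m/° ≈ 7.68348 m.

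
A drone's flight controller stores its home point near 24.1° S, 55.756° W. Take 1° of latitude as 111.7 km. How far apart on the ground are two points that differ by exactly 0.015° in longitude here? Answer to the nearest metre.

1529 metres

At 24.1° a degree of longitude is 111700 × cos 24.1° ≈ 101964 m, so 0.015° corresponds to 1529.45 m.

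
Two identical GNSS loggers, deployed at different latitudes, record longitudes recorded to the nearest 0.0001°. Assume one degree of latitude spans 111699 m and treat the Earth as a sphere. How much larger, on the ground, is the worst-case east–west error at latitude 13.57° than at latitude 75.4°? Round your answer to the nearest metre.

Rounding to 4 decimal places leaves the longitude within ±5e-05° of the true value.
Error at 13.57° = 5e-05° × 111699 × cos 13.57° ≈ 5.585 × 0.9721 = 5.429 m.
Error at 75.4° = 5e-05° × 111699 × cos 75.4° ≈ 5.585 × 0.2521 = 1.4078 m.
Difference: 5.429 − 1.4078 = 4.0212 m.

4 metres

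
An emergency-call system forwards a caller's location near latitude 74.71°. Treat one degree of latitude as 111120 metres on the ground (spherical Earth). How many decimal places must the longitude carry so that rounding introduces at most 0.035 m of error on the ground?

At 74.71° one degree of longitude covers 111120 × cos 74.71° ≈ 111120 × 0.2637 ≈ 29302.9 m.
N decimal places → at most half a unit in the last place, 0.5 × 10⁻ᴺ° = 29302.9/2 × 10⁻ᴺ m.
Need 0.5 × 29302.9 × 10⁻ᴺ ≤ 0.035 → 10⁻ᴺ ≤ 2.389e-06, so N ≥ 5.62.
At 5 places the error can reach 0.147 m, but 6 places keeps it to 0.0147 m.

6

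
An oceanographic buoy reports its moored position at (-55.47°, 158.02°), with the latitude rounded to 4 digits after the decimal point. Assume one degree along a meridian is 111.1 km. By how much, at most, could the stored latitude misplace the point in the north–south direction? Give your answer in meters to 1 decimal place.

Rounding to 4 decimal places leaves the latitude within ±5e-05° of the true value.
Along the meridian that is 5e-05° × 111100 m/° = 5.555 m.

5.6 meters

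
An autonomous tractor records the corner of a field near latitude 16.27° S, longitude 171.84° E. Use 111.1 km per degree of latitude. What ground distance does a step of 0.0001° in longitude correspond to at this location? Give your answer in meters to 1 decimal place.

0.0001° of longitude at 16.27° is 0.0001 × 111100 × cos 16.27° ≈ 0.0001 × 106651 = 10.6651 m.

10.7 meters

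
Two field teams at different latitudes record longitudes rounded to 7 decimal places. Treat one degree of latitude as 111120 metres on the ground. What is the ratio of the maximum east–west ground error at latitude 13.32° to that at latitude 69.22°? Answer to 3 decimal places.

Rounding to 7 decimal places leaves the longitude within ±5e-08° of the true value.
Error at 13.32° = 5e-08° × 111120 × cos 13.32° ≈ 0.005556 × 0.9731 = 0.0054065 m.
Error at 69.22° = 5e-08° × 111120 × cos 69.22° ≈ 0.005556 × 0.3548 = 0.0019712 m.
The ratio reduces to cos 13.32° / cos 69.22° = 0.9731/0.3548 ≈ 2.7428.

2.743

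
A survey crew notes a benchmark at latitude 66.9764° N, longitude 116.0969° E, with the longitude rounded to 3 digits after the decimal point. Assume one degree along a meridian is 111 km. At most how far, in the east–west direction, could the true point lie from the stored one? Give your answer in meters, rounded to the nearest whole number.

Rounding to 3 decimal places leaves the longitude within ±0.0005° of the true value.
At latitude 66.9764° a degree of longitude spans 111000 m × cos 66.9764° = 111000 × 0.3911 ≈ 43413.2 m.
So at most 0.0005° × 43413.2 ≈ 21.7066 m east–west.

22 meters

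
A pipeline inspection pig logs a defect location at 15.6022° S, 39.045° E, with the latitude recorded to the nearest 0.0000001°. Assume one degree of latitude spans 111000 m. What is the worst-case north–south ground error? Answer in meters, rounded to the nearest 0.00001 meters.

0.00555 meters

Rounding to 7 decimal places leaves the latitude within ±5e-08° of the true value.
North–south distance: 5e-08° × 111000 m/° = 0.00555 m.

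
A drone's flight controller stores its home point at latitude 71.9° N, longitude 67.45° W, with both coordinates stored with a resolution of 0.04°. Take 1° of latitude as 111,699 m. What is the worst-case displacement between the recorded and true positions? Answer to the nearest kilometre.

With a 0.04° grid the true value lies within half a step, ±0.04°/2 = ±0.02°, of the stored one.
North–south component: 0.02° × 111699 = 2233.98 m.
East–west component at 71.9°: 0.02° × 111699 × cos 71.9° ≈ 0.02 × 34702.2 ≈ 694.045 m.
Combining orthogonally: (2233.98² + 694.045²)^½ ≈ 2339.31 m.
That is 2339.31 m = 2.3393 km.

2 kilometres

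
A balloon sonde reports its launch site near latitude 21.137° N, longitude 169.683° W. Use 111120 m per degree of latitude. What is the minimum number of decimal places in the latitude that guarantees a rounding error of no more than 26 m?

4

One degree of latitude covers 111120 m.
Rounding to N decimal places gives at most 0.5 × 10⁻ᴺ degrees of error, i.e. 0.5 × 10⁻ᴺ × 111120 m.
Setting 55560 × 10⁻ᴺ ≤ 26 gives 10ᴺ ≥ 2137, i.e. N ≥ 3.33.
At 3 places the error can reach 55.6 m, but 4 places keeps it to 5.56 m.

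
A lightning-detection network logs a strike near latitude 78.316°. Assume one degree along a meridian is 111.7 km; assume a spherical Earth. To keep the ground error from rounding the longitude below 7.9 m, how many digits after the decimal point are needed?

At 78.316° one degree of longitude covers 111700 × cos 78.316° ≈ 111700 × 0.2025 ≈ 22620.8 m.
Rounding to N decimal places gives at most 0.5 × 10⁻ᴺ degrees of error, i.e. 0.5 × 10⁻ᴺ × 22620.8 m.
Need 0.5 × 22620.8 × 10⁻ᴺ ≤ 7.9 → 10⁻ᴺ ≤ 6.985e-04, so N ≥ 3.16.
N = 3 would give 11.3 m (too coarse); N = 4 gives 1.13 m ≤ 7.9 m.

4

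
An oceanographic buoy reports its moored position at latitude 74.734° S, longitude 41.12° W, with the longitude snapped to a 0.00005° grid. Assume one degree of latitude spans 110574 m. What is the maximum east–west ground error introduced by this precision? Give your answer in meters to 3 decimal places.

0.728 meters

With a 0.00005° grid the true value lies within half a step, ±0.00005°/2 = ±2.5e-05°, of the stored one.
One degree of longitude at 74.734° is 110574 × cos 74.734° ≈ 110574 × 0.2633 = 29114.2 m.
So at most 2.5e-05° × 29114.2 ≈ 0.727855 m east–west.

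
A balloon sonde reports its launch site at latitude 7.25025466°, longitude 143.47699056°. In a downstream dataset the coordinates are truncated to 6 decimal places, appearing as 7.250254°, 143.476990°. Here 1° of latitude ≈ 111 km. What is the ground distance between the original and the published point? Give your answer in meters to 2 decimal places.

0.10 meters

The latitude changed by +0.00000066° and the longitude by +0.00000056°.
N–S: 0.00000066° × 111000 m/° = 0.07326 m.
E–W at 7.25025°: 0.00000056° × 111000 × cos 7.25025° = 0.00000056 × 111000 × 0.9920 ≈ 0.061663 m.
Combined displacement = (0.07326² + 0.061663²)^½ ≈ 0.0957567 m.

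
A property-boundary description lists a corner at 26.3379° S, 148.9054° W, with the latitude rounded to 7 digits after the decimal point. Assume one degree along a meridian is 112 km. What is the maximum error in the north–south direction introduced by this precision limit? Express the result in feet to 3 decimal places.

0.018 feet

Rounding to 7 decimal places leaves the latitude within ±5e-08° of the true value.
North–south distance: 5e-08° × 112000 m/° = 0.0056 m.
In feet: 0.0056 m ÷ 0.3048 ≈ 0.018373 ft.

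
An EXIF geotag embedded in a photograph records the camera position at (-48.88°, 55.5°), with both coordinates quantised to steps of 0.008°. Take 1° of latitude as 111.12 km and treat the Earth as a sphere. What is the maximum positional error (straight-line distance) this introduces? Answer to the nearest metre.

With a 0.008° grid the true value lies within half a step, ±0.008°/2 = ±0.004°, of the stored one.
N–S: 0.004° × 111120 m/° = 444.48 m.
East–west component at 48.88°: 0.004° × 111120 × cos 48.88° ≈ 0.004 × 73076.8 ≈ 292.307 m.
Combining orthogonally: (444.48² + 292.307²)^½ ≈ 531.983 m.

532 metres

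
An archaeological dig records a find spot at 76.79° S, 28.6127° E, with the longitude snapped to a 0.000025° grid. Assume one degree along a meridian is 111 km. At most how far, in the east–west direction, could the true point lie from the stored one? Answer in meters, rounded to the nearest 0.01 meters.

0.32 meters

With a 0.000025° grid the true value lies within half a step, ±0.000025°/2 = ±1.25e-05°, of the stored one.
One degree of longitude at 76.79° is 111000 × cos 76.79° ≈ 111000 × 0.2285 = 25365.8 m.
East–west error: 1.25e-05° × 25365.8 m/° ≈ 0.317073 m.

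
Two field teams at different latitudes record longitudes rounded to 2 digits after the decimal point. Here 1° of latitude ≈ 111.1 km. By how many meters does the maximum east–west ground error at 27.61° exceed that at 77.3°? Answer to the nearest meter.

Rounding to 2 decimal places leaves the longitude within ±0.005° of the true value.
At 27.61°: 0.005° × 111100 × cos 27.61° = 0.005 × 111100 × 0.8861 ≈ 492.24 m.
At 77.3°: 0.005° × 111100 × cos 77.3° = 0.005 × 111100 × 0.2198 ≈ 122.12 m.
So the lower-latitude error exceeds the higher by 492.24 − 122.12 = 370.12 m.

370 meters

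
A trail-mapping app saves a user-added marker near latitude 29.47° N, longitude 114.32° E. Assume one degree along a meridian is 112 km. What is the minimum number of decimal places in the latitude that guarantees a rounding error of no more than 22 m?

One degree of latitude covers 112000 m.
With N decimal places the half-ulp bound is 0.5·10⁻ᴺ°, or 0.5·10⁻ᴺ × 112000 m on the ground.
Need 0.5 × 112000 × 10⁻ᴺ ≤ 22 → 10⁻ᴺ ≤ 3.929e-04, so N ≥ 3.41.
N = 3 would give 56 m (too coarse); N = 4 gives 5.6 m ≤ 22 m.

4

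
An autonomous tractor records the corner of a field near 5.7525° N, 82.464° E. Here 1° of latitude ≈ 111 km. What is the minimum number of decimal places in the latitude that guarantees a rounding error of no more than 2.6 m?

5 decimal places

One degree of latitude covers 111000 m.
N decimal places → at most half a unit in the last place, 0.5 × 10⁻ᴺ° = 111000/2 × 10⁻ᴺ m.
Setting 55500 × 10⁻ᴺ ≤ 2.6 gives 10ᴺ ≥ 2.135e+04, i.e. N ≥ 4.33.
So 5 decimal places suffice (0.555 m); 4 would allow up to 5.55 m.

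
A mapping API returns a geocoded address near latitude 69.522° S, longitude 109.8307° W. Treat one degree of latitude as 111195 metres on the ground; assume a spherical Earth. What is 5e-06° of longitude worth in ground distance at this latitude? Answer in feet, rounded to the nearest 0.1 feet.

0.6 feet

One degree of longitude here spans 111195 × cos 69.522° = 111195 × 0.3498 ≈ 38901.3 m; 5e-06° of that is 0.194507 m.
In feet: 0.194507 m ÷ 0.3048 ≈ 0.63814 ft.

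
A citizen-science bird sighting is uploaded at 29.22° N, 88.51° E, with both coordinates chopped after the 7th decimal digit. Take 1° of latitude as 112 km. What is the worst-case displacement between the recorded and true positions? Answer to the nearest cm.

Truncating at 7 decimal places can drop up to a full unit in the last place, so each coordinate may be off by as much as 1e-07°.
N–S: 1e-07° × 112000 m/° = 0.0112 m.
Longitude error → 1e-07 × 112000 × cos 29.22° = 1e-07 × 112000 × 0.8728 ≈ 0.00977482 m.
The two errors are perpendicular, so the maximum displacement is √(0.0112² + 0.00977482²) ≈ 0.0148656 m.
That is 0.0148656 m = 1.4866 cm.

1 cm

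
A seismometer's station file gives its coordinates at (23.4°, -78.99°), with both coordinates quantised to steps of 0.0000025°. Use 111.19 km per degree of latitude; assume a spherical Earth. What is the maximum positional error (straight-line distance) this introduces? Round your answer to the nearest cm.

With a 0.0000025° grid the true value lies within half a step, ±0.0000025°/2 = ±1.25e-06°, of the stored one.
N–S: 1.25e-06° × 111190 m/° = 0.138987 m.
Longitude error → 1.25e-06 × 111190 × cos 23.4° = 1.25e-06 × 111190 × 0.9178 ≈ 0.127556 m.
The two errors are perpendicular, so the maximum displacement is √(0.138987² + 0.127556²) ≈ 0.188648 m.
That is 0.188648 m = 18.865 cm.

19 cm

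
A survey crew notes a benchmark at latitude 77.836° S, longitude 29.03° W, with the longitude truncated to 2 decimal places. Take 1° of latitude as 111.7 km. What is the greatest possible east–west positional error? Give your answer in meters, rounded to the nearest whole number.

235 meters

Truncating at 2 decimal places can drop up to a full unit in the last place, so the longitude may be off by as much as 0.01°.
One degree of longitude at 77.836° is 111700 × cos 77.836° ≈ 111700 × 0.2107 = 23536.4 m.
Maximum E–W displacement: 0.01 × 23536.4 = 235.364 m.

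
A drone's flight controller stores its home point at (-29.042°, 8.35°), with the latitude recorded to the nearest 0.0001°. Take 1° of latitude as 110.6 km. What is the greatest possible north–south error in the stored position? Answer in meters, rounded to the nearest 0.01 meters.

Rounding to 4 decimal places leaves the latitude within ±5e-05° of the true value.
Along the meridian that is 5e-05° × 110600 m/° = 5.53 m.

5.53 meters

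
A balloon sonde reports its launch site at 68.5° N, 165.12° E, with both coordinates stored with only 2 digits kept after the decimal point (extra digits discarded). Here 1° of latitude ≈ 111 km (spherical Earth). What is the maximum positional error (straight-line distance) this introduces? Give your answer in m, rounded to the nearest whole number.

1182 m

Truncating at 2 decimal places can drop up to a full unit in the last place, so each coordinate may be off by as much as 0.01°.
Latitude error → 0.01 × 111000 = 1110 m along the meridian.
East–west component at 68.5°: 0.01° × 111000 × cos 68.5° ≈ 0.01 × 40681.6 ≈ 406.816 m.
Combining orthogonally: (1110² + 406.816²)^½ ≈ 1182.2 m.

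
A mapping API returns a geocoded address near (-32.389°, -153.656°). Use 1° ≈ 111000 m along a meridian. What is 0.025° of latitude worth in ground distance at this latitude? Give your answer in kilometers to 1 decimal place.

2.8 kilometers

0.025° × 111000 m/° = 2775 m.
That is 2775 m = 2.775 km.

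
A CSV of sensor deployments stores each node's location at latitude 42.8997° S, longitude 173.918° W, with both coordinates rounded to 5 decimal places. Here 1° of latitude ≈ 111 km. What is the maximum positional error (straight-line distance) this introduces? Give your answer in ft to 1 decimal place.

2.3 ft

Rounding to 5 decimal places leaves each coordinate within ±5e-06° of the true value.
N–S: 5e-06° × 111000 m/° = 0.555 m.
E–W at 42.8997°: 5e-06° × 111000 × cos 42.8997° = 5e-06 × 111000 × 0.7325 ≈ 0.406563 m.
Worst case both components are at the extreme and orthogonal: √(0.555² + 0.406563²) ≈ 0.687982 m.
In feet: 0.687982 m ÷ 0.3048 ≈ 2.2572 ft.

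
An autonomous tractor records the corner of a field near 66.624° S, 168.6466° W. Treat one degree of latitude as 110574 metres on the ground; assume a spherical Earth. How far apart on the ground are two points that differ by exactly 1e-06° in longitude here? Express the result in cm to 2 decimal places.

4.39 cm

At 66.624° a degree of longitude is 110574 × cos 66.624° ≈ 43871.7 m, so 1e-06° corresponds to 0.0438717 m.
That is 0.0438717 m = 4.3872 cm.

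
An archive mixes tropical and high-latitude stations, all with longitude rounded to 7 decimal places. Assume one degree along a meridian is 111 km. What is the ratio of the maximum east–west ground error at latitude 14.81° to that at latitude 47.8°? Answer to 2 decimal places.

Rounding to 7 decimal places leaves the longitude within ±5e-08° of the true value.
At 14.81°: 5e-08° × 111000 × cos 14.81° = 5e-08 × 111000 × 0.9668 ≈ 0.0053656 m.
Error at 47.8° = 5e-08° × 111000 × cos 47.8° ≈ 0.00555 × 0.6717 = 0.003728 m.
The ratio reduces to cos 14.81° / cos 47.8° = 0.9668/0.6717 ≈ 1.4393.

1.44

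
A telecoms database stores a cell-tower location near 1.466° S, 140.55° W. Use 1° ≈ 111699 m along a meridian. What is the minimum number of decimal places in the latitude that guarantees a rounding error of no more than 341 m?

3 decimal places

One degree of latitude covers 111699 m.
N decimal places → at most half a unit in the last place, 0.5 × 10⁻ᴺ° = 111699/2 × 10⁻ᴺ m.
Need 0.5 × 111699 × 10⁻ᴺ ≤ 341 → 10⁻ᴺ ≤ 6.106e-03, so N ≥ 2.21.
At 2 places the error can reach 558 m, but 3 places keeps it to 55.8 m.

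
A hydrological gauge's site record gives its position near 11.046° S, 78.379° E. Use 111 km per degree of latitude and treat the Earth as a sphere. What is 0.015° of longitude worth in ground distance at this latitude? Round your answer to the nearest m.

At 11.046° a degree of longitude is 111000 × cos 11.046° ≈ 108944 m, so 0.015° corresponds to 1634.15 m.

1634 m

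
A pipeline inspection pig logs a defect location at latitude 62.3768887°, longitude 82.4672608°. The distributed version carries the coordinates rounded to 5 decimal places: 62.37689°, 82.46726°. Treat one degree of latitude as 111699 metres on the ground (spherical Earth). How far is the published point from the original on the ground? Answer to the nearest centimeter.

Δlat = 62.3768887 − 62.37689 = -0.0000013°; Δlon = 82.4672608 − 82.46726 = +0.0000008°.
N–S: -0.0000013° × 111699 m/° = -0.145209 m.
E–W at 62.3769°: 0.0000008° × 111699 × cos 62.3769° = 0.0000008 × 111699 × 0.4637 ≈ 0.0414317 m.
Distance: √(0.145209² + 0.0414317²) ≈ 0.151004 m.
That is 0.151004 m = 15.1 cm.

15 centimeters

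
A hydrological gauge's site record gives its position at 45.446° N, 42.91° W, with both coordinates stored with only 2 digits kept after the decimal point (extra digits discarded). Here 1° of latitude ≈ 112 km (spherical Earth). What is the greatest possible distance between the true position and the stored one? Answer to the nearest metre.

1368 metres

Truncating at 2 decimal places can drop up to a full unit in the last place, so each coordinate may be off by as much as 0.01°.
North–south component: 0.01° × 112000 = 1120 m.
East–west component at 45.446°: 0.01° × 112000 × cos 45.446° ≈ 0.01 × 78577.1 ≈ 785.771 m.
The two errors are perpendicular, so the maximum displacement is √(1120² + 785.771²) ≈ 1368.15 m.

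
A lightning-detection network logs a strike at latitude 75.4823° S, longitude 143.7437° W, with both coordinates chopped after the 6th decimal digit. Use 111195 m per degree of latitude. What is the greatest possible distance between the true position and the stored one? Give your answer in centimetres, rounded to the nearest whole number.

Truncating at 6 decimal places can drop up to a full unit in the last place, so each coordinate may be off by as much as 1e-06°.
Latitude error → 1e-06 × 111195 = 0.111195 m along the meridian.
E–W at 75.4823°: 1e-06° × 111195 × cos 75.4823° = 1e-06 × 111195 × 0.2507 ≈ 0.0278743 m.
Combining orthogonally: (0.111195² + 0.0278743²)^½ ≈ 0.114636 m.
That is 0.114636 m = 11.464 cm.

11 centimetres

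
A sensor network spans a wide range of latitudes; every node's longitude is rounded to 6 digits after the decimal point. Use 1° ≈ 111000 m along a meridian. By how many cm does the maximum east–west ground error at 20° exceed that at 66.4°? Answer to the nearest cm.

3 cm

Rounding to 6 decimal places leaves the longitude within ±5e-07° of the true value.
At 20°: 5e-07° × 111000 × cos 20° = 5e-07 × 111000 × 0.9397 ≈ 0.052153 m.
Error at 66.4° = 5e-07° × 111000 × cos 66.4° ≈ 0.0555 × 0.4003 = 0.022219 m.
Difference: 0.052153 − 0.022219 = 0.029934 m.
That is 0.0299336 m = 2.9934 cm.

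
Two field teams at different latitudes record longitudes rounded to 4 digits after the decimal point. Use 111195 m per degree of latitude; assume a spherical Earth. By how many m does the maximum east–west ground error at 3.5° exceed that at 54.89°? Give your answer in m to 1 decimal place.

2.4 m

Rounding to 4 decimal places leaves the longitude within ±5e-05° of the true value.
Error at 3.5° = 5e-05° × 111195 × cos 3.5° ≈ 5.5598 × 0.9981 = 5.5494 m.
Error at 54.89° = 5e-05° × 111195 × cos 54.89° ≈ 5.5598 × 0.5751 = 3.1977 m.
So the lower-latitude error exceeds the higher by 5.5494 − 3.1977 = 2.3517 m.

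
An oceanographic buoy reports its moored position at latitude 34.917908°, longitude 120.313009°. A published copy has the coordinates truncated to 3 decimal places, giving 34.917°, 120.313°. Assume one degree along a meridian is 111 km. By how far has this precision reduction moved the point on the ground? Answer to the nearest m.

101 m

The latitude changed by +0.000908° and the longitude by +0.000009°.
N–S: 0.000908° × 111000 m/° = 100.788 m.
East–west at this latitude: 0.000009° × 111000 × cos 34.917° ≈ 0.000009 × 91018 = 0.819162 m.
Hypotenuse of the two orthogonal shifts: √(100.788² + 0.819162²) = 100.791 m.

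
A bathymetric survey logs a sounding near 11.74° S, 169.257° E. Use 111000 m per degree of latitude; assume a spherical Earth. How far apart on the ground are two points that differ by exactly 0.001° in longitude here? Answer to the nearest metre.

109 metres

0.001° of longitude at 11.74° is 0.001 × 111000 × cos 11.74° ≈ 0.001 × 108678 = 108.678 m.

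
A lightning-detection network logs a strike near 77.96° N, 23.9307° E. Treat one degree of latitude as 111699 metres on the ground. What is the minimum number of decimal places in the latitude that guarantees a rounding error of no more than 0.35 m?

6

One degree of latitude covers 111699 m.
N decimal places → at most half a unit in the last place, 0.5 × 10⁻ᴺ° = 111699/2 × 10⁻ᴺ m.
Need 0.5 × 111699 × 10⁻ᴺ ≤ 0.35 → 10⁻ᴺ ≤ 6.267e-06, so N ≥ 5.20.
So 6 decimal places suffice (0.0558 m); 5 would allow up to 0.558 m.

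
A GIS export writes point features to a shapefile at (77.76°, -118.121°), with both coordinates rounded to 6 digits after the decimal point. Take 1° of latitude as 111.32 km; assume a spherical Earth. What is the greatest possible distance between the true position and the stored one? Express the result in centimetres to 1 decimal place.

Rounding to 6 decimal places leaves each coordinate within ±5e-07° of the true value.
North–south component: 5e-07° × 111320 = 0.05566 m.
Longitude error → 5e-07 × 111320 × cos 77.76° = 5e-07 × 111320 × 0.2120 ≈ 0.0118003 m.
The two errors are perpendicular, so the maximum displacement is √(0.05566² + 0.0118003²) ≈ 0.0568971 m.
That is 0.0568971 m = 5.6897 cm.

5.7 centimetres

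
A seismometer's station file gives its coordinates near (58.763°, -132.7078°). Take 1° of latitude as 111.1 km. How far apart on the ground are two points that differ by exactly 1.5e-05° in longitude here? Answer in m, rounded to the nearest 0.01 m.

At 58.763° a degree of longitude is 111100 × cos 58.763° ≈ 57614.2 m, so 1.5e-05° corresponds to 0.864212 m.

0.86 m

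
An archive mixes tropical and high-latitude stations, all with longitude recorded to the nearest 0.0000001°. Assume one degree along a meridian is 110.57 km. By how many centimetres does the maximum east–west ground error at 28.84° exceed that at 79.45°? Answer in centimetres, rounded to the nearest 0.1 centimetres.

0.4 centimetres

Rounding to 7 decimal places leaves the longitude within ±5e-08° of the true value.
At 28.84°: 5e-08° × 110570 × cos 28.84° = 5e-08 × 110570 × 0.8760 ≈ 0.0048428 m.
Error at 79.45° = 5e-08° × 110570 × cos 79.45° ≈ 0.0055285 × 0.1831 = 0.0010122 m.
Difference: 0.0048428 − 0.0010122 = 0.0038306 m.
That is 0.00383057 m = 0.38306 cm.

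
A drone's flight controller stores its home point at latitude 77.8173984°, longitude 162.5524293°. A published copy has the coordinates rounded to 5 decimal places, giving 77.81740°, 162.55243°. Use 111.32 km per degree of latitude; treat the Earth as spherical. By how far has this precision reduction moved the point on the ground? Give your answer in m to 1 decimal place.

Δlat = 77.8173984 − 77.81740 = -0.0000016°; Δlon = 162.5524293 − 162.55243 = -0.0000007°.
N–S: -0.0000016° × 111320 m/° = -0.178112 m.
East–west at this latitude: -0.0000007° × 111320 × cos 77.8174° ≈ -0.0000007 × 23491.6 = -0.0164441 m.
Hypotenuse of the two orthogonal shifts: √(0.178112² + 0.0164441²) = 0.178869 m.

0.2 m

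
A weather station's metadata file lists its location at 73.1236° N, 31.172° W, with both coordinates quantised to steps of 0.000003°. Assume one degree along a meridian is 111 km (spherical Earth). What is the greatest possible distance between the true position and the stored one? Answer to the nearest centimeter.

17 centimeters

With a 0.000003° grid the true value lies within half a step, ±0.000003°/2 = ±1.5e-06°, of the stored one.
North–south component: 1.5e-06° × 111000 = 0.1665 m.
East–west component at 73.1236°: 1.5e-06° × 111000 × cos 73.1236° ≈ 1.5e-06 × 32224.2 ≈ 0.0483363 m.
The two errors are perpendicular, so the maximum displacement is √(0.1665² + 0.0483363²) ≈ 0.173374 m.
That is 0.173374 m = 17.337 cm.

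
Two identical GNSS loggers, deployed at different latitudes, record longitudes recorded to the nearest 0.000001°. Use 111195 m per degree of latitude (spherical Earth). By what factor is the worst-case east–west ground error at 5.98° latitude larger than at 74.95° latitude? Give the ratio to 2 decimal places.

3.83

Rounding to 6 decimal places leaves the longitude within ±5e-07° of the true value.
At 5.98°: 5e-07° × 111195 × cos 5.98° = 5e-07 × 111195 × 0.9946 ≈ 0.055295 m.
Error at 74.95° = 5e-07° × 111195 × cos 74.95° ≈ 0.055597 × 0.2597 = 0.014437 m.
Ratio: 0.055295 / 0.014437 = cos 5.98° / cos 74.95° ≈ 3.8302.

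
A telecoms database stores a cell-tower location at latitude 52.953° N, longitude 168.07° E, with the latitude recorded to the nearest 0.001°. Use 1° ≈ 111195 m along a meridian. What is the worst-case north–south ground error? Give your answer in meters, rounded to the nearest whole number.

56 meters

Rounding to 3 decimal places leaves the latitude within ±0.0005° of the true value.
North–south distance: 0.0005° × 111195 m/° = 55.5975 m.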